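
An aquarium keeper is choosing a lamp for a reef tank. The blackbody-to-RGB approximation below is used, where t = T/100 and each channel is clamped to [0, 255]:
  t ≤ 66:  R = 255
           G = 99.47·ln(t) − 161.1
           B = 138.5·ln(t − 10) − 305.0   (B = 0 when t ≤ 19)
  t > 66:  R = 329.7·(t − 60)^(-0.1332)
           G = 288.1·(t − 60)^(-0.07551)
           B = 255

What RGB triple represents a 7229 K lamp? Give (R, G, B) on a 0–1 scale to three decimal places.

t = 7229/100 = 72.29; the t > 66 branch applies.
R = 329.7·(72.29 − 60)^(-0.1332) = 329.7·12.29^(-0.1332) = 329.7·0.71593 = 236.043.
G = 288.1·(72.29 − 60)^(-0.07551) = 288.1·12.29^(-0.07551) = 288.1·0.82742 = 238.381.
B = 255 by definition for t > 66.
Dividing each by 255: (0.9257, 0.9348, 1.0000) → (0.926, 0.935, 1.000).

(0.926, 0.935, 1.000)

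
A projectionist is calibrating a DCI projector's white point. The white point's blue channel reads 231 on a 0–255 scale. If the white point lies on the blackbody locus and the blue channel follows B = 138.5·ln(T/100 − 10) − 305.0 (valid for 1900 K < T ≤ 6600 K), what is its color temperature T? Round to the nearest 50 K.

5800 K

ln(t − 10) = (231 + 305.0) / 138.5 = 3.8700.
t − 10 = e^3.8700 = 47.944, so t = 57.944.
T = 100·t = 5794 K → 5800 K to the nearest 50 K.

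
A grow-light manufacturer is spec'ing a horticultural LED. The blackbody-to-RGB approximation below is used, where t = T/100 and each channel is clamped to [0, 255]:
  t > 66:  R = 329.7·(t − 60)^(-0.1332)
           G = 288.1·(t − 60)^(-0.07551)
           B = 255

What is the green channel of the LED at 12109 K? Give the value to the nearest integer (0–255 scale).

211

t = 12109/100 = 121.09; the t > 66 branch applies.
G = 288.1·(121.09 − 60)^(-0.07551) = 288.1·61.09^(-0.07551) = 288.1·0.73306 = 211.195.
Rounded: 211.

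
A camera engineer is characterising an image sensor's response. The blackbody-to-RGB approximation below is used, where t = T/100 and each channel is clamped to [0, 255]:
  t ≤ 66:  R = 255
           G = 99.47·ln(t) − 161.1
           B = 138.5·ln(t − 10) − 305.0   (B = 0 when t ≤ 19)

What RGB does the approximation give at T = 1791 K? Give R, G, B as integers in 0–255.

R=255, G=126, B=0

t = 1791/100 = 17.91; the t ≤ 66 branch applies.
R = 255 by definition for t ≤ 66.
G = 99.47·ln 17.91 − 161.1 = 99.47·2.8854 − 161.1 = 125.907.
t = 17.91 ≤ 19, so B = 0.
Rounded: (255, 126, 0).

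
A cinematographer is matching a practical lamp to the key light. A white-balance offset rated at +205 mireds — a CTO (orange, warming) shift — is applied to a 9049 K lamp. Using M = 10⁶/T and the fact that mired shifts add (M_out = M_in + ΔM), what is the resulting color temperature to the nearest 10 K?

M_in = 10⁶/9049 = 110.51 mireds.
M_out = 110.51 + (+205) = 315.51 mireds.
T_out = 10⁶/315.51 = 3169.5 K → 3170 K.

3170 K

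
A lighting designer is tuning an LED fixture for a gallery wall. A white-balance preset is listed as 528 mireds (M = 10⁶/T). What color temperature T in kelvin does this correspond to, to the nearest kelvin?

T = 10⁶ / 528 = 1893.94 K → 1894 K.

1894 K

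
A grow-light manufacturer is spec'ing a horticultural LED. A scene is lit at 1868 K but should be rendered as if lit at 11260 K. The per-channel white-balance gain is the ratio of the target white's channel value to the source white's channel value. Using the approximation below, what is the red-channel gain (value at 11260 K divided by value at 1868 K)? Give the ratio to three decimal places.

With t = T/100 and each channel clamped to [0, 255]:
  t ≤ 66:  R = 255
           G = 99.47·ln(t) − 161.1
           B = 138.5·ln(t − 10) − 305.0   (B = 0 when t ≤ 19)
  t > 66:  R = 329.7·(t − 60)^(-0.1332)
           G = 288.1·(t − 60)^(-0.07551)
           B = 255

0.763

At 1868 K (t = 18.68):
  R = 255 by definition for t ≤ 66.
At 11260 K (t = 112.6):
  R = 329.7·(112.6 − 60)^(-0.1332) = 329.7·52.6^(-0.1332) = 329.7·0.58988 = 194.484.
Gain = 194.484 / 255.000 = 0.7627 → 0.763.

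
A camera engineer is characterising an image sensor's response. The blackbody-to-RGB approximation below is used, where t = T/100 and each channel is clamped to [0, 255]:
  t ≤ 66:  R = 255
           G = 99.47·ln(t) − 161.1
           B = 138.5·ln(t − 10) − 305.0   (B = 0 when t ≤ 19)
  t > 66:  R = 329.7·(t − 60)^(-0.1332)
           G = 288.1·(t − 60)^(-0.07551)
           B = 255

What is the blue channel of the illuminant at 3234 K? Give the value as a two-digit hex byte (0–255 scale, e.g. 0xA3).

t = 3234/100 = 32.34; the t ≤ 66 branch applies.
B = 138.5·ln(32.34 − 10) − 305.0 = 138.5·ln 22.34 − 305.0 = 138.5·3.1064 − 305.0 = 125.233.
Rounded: 125; in hex, 0x7D.

0x7D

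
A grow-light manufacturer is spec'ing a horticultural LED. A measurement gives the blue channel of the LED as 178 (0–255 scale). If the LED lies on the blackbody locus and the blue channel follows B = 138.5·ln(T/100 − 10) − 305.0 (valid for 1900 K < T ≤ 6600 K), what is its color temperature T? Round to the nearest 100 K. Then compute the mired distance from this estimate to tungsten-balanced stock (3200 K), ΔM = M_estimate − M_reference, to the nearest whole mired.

-80 mireds

ln(t − 10) = (178 + 305.0) / 138.5 = 3.4874.
t − 10 = e^3.4874 = 32.700, so t = 42.700.
T = 100·t = 4270 K → 4300 K to the nearest 100 K.
M_estimate = 10⁶/4300 = 232.56; M_reference = 10⁶/3200 = 312.50.
ΔM = 232.56 − 312.50 = -79.94 → -80 mireds.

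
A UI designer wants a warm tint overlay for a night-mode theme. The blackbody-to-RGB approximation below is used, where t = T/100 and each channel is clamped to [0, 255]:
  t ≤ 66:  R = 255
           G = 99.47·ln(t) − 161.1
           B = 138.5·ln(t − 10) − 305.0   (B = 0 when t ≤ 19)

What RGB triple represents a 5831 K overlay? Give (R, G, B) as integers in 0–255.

t = 5831/100 = 58.31; the t ≤ 66 branch applies.
R = 255 by definition for t ≤ 66.
G = 99.47·ln 58.31 − 161.1 = 99.47·4.0658 − 161.1 = 243.323.
B = 138.5·ln(58.31 − 10) − 305.0 = 138.5·ln 48.31 − 305.0 = 138.5·3.8776 − 305.0 = 232.053.
Rounded: (255, 243, 232).

(255, 243, 232)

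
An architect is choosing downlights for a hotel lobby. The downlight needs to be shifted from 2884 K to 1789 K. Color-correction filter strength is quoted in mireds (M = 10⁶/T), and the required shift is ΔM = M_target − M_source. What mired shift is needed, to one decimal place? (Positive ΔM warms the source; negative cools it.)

M_source = 10⁶/2884 = 346.741; M_target = 10⁶/1789 = 558.971.
ΔM = 558.971 − 346.741 = 212.231 → +212.2 mireds, a warming shift.

+212.2 mireds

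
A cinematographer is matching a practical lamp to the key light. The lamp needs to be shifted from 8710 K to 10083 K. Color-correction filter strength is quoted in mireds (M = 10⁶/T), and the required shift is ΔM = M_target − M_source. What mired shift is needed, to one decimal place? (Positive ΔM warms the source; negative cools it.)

M_source = 10⁶/8710 = 114.811; M_target = 10⁶/10083 = 99.177.
ΔM = 99.177 − 114.811 = -15.634 → -15.6 mireds, a cooling shift.

-15.6 mireds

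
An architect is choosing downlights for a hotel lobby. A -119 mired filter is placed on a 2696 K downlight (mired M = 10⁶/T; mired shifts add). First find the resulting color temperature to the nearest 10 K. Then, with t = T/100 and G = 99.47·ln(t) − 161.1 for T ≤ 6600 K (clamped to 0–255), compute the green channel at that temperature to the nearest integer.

M_in = 10⁶/2696 = 370.92; M_out = 370.92 + (-119) = 251.92.
T_out = 10⁶/251.92 = 3969.5 K → 3970 K; t = 39.7.
G = 99.47·ln 39.7 − 161.1 = 99.47·3.6814 − 161.1 = 205.084.
Rounded: 205.

205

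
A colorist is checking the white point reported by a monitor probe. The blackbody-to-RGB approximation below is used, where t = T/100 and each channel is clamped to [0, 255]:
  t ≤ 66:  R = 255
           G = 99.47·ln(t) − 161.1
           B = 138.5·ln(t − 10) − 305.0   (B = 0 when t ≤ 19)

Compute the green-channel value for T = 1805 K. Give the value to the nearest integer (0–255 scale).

t = 1805/100 = 18.05; the t ≤ 66 branch applies.
G = 99.47·ln 18.05 − 161.1 = 99.47·2.8931 − 161.1 = 126.681.
Rounded: 127.

127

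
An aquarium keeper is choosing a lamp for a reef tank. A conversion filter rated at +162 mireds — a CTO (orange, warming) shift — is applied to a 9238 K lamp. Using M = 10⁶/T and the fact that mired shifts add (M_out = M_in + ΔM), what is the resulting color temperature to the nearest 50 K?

3700 K

M_in = 10⁶/9238 = 108.25 mireds.
M_out = 108.25 + (+162) = 270.25 mireds.
T_out = 10⁶/270.25 = 3700.3 K → 3700 K.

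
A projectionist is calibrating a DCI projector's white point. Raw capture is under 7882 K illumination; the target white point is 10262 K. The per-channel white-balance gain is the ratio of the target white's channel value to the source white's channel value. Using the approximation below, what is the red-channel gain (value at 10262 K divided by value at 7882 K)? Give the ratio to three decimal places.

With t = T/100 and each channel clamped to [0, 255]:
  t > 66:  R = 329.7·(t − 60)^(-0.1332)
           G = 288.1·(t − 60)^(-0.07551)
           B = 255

At 7882 K (t = 78.82):
  R = 329.7·(78.82 − 60)^(-0.1332) = 329.7·18.82^(-0.1332) = 329.7·0.67643 = 223.018.
At 10262 K (t = 102.62):
  R = 329.7·(102.62 − 60)^(-0.1332) = 329.7·42.62^(-0.1332) = 329.7·0.60665 = 200.011.
Gain = 200.011 / 223.018 = 0.8968 → 0.897.

0.897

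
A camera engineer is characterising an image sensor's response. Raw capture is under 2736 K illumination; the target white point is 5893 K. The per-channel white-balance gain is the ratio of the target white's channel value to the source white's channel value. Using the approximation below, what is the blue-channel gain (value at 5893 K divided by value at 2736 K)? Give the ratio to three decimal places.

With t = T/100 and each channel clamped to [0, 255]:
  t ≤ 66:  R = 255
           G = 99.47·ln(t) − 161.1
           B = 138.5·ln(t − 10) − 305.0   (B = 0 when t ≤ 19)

At 2736 K (t = 27.36):
  B = 138.5·ln(27.36 − 10) − 305.0 = 138.5·ln 17.36 − 305.0 = 138.5·2.8542 − 305.0 = 90.302.
At 5893 K (t = 58.93):
  B = 138.5·ln(58.93 − 10) − 305.0 = 138.5·ln 48.93 − 305.0 = 138.5·3.8904 − 305.0 = 233.819.
Gain = 233.819 / 90.302 = 2.5893 → 2.589.

2.589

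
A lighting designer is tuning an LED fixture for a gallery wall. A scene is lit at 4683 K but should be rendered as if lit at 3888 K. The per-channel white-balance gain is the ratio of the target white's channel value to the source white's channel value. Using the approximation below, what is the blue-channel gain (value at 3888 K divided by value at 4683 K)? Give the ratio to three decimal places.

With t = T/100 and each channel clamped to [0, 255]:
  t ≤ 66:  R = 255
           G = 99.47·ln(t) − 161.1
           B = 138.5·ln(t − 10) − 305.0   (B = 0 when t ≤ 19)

0.827

At 4683 K (t = 46.83):
  B = 138.5·ln(46.83 − 10) − 305.0 = 138.5·ln 36.83 − 305.0 = 138.5·3.6063 − 305.0 = 194.474.
At 3888 K (t = 38.88):
  B = 138.5·ln(38.88 − 10) − 305.0 = 138.5·ln 28.88 − 305.0 = 138.5·3.3631 − 305.0 = 160.796.
Gain = 160.796 / 194.474 = 0.8268 → 0.827.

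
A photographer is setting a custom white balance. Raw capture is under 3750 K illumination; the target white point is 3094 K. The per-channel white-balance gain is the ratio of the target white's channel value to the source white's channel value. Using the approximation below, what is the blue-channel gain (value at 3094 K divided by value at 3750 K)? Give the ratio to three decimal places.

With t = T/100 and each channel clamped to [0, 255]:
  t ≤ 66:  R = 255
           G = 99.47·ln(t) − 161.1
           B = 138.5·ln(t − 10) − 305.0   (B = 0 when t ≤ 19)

0.755

At 3750 K (t = 37.5):
  B = 138.5·ln(37.5 − 10) − 305.0 = 138.5·ln 27.5 − 305.0 = 138.5·3.3142 − 305.0 = 154.015.
At 3094 K (t = 30.94):
  B = 138.5·ln(30.94 − 10) − 305.0 = 138.5·ln 20.94 − 305.0 = 138.5·3.0417 − 305.0 = 116.270.
Gain = 116.270 / 154.015 = 0.7549 → 0.755.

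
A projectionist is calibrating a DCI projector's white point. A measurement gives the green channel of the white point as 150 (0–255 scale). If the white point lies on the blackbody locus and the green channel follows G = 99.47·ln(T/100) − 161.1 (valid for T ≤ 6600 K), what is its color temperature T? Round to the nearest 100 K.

ln t = (150 + 161.1) / 99.47 = 3.1276.
t = e^3.1276 = 22.819.
T = 100·t = 2282 K → 2300 K to the nearest 100 K.

2300 K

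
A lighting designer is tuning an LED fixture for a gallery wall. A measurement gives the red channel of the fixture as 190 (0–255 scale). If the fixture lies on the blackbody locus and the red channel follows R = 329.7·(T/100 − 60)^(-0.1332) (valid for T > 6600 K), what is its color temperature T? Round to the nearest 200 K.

(t − 60)^(-0.1332) = 190/329.7 = 0.57628.
t − 60 = 0.57628^(1/-0.1332) = 0.57628^(-7.508) = 62.667, so t = 122.667.
T = 100·t = 12267 K → 12200 K to the nearest 200 K.

12200 K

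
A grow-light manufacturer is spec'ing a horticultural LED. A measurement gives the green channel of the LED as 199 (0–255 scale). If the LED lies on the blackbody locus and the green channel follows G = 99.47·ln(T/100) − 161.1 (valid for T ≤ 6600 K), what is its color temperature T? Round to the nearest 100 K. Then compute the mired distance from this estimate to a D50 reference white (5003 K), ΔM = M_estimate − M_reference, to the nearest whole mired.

ln t = (199 + 161.1) / 99.47 = 3.6202.
t = e^3.6202 = 37.345.
T = 100·t = 3734 K → 3700 K to the nearest 100 K.
M_estimate = 10⁶/3700 = 270.27; M_reference = 10⁶/5003 = 199.88.
ΔM = 270.27 − 199.88 = 70.39 → +70 mireds.

+70 mireds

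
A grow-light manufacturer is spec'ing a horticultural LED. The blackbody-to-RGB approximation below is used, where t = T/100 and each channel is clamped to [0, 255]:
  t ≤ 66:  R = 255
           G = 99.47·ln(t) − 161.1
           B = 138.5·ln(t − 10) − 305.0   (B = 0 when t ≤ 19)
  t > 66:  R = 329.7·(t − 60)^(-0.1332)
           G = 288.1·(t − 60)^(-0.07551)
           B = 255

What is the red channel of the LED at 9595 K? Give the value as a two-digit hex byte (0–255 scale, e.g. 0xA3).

0xCD

t = 9595/100 = 95.95; the t > 66 branch applies.
R = 329.7·(95.95 − 60)^(-0.1332) = 329.7·35.95^(-0.1332) = 329.7·0.62056 = 204.597.
Rounded: 205; in hex, 0xCD.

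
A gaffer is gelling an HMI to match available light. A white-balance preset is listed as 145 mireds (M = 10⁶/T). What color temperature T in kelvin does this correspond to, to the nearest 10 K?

T = 10⁶ / 145 = 6896.55 K → 6900 K.

6900 K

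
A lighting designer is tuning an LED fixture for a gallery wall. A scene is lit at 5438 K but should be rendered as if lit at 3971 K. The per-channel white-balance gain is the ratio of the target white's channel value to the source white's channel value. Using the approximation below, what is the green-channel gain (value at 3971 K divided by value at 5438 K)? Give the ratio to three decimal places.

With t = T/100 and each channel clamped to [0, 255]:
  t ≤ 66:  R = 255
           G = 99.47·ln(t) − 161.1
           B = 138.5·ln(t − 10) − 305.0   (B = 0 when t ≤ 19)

At 5438 K (t = 54.38):
  G = 99.47·ln 54.38 − 161.1 = 99.47·3.9960 − 161.1 = 236.382.
At 3971 K (t = 39.71):
  G = 99.47·ln 39.71 − 161.1 = 99.47·3.6816 − 161.1 = 205.109.
Gain = 205.109 / 236.382 = 0.8677 → 0.868.

0.868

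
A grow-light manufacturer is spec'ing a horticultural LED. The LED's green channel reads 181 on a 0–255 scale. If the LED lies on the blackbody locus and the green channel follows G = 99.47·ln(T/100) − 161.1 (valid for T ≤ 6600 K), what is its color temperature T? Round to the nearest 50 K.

3100 K

ln t = (181 + 161.1) / 99.47 = 3.4392.
t = e^3.4392 = 31.163.
T = 100·t = 3116 K → 3100 K to the nearest 50 K.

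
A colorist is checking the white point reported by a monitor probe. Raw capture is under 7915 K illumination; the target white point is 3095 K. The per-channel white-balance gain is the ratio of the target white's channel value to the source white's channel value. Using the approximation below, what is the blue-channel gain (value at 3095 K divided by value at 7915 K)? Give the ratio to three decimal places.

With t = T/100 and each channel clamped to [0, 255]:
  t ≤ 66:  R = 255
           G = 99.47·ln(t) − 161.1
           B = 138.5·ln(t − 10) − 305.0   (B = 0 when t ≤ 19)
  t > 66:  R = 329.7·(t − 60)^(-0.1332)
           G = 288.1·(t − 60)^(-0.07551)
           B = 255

0.456

At 7915 K (t = 79.15):
  B = 255 by definition for t > 66.
At 3095 K (t = 30.95):
  B = 138.5·ln(30.95 − 10) − 305.0 = 138.5·ln 20.95 − 305.0 = 138.5·3.0421 − 305.0 = 116.336.
Gain = 116.336 / 255.000 = 0.4562 → 0.456.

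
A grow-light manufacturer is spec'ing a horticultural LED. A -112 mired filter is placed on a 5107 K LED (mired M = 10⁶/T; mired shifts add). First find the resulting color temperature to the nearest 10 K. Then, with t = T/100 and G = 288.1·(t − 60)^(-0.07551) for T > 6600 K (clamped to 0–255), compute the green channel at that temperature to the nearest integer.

M_in = 10⁶/5107 = 195.81; M_out = 195.81 + (-112) = 83.81.
T_out = 10⁶/83.81 = 11931.8 K → 11930 K; t = 119.3.
G = 288.1·(119.3 − 60)^(-0.07551) = 288.1·59.3^(-0.07551) = 288.1·0.73471 = 211.670.
Rounded: 212.

212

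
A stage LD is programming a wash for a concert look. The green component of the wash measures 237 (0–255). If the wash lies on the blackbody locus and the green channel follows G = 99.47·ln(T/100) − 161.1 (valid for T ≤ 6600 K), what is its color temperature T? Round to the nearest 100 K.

ln t = (237 + 161.1) / 99.47 = 4.0022.
t = e^4.0022 = 54.719.
T = 100·t = 5472 K → 5500 K to the nearest 100 K.

5500 K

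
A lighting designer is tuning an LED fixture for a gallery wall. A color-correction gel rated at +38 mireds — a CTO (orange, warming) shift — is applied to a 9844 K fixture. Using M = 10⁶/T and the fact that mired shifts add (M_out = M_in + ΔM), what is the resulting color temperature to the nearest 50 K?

M_in = 10⁶/9844 = 101.58 mireds.
M_out = 101.58 + (+38) = 139.58 mireds.
T_out = 10⁶/139.58 = 7164.1 K → 7150 K.

7150 K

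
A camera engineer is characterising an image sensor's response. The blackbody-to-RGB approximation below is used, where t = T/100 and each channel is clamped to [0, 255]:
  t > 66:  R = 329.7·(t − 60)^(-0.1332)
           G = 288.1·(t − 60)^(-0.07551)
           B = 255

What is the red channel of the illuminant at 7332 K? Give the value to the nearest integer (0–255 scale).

234

t = 7332/100 = 73.32; the t > 66 branch applies.
R = 329.7·(73.32 − 60)^(-0.1332) = 329.7·13.32^(-0.1332) = 329.7·0.70830 = 233.526.
Rounded: 234.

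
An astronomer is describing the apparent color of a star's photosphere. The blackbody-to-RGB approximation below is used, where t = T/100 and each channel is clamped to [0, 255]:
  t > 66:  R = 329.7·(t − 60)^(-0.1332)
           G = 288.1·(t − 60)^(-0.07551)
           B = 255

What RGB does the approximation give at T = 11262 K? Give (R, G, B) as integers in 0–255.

t = 11262/100 = 112.62; the t > 66 branch applies.
R = 329.7·(112.62 − 60)^(-0.1332) = 329.7·52.62^(-0.1332) = 329.7·0.58985 = 194.474.
G = 288.1·(112.62 − 60)^(-0.07551) = 288.1·52.62^(-0.07551) = 288.1·0.74137 = 213.589.
B = 255 by definition for t > 66.
Rounded: (194, 214, 255).

(194, 214, 255)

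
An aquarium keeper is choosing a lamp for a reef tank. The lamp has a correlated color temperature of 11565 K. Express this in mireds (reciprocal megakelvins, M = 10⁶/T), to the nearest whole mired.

86 mireds

M = 10⁶ / 11565 = 86.468 → 86 mireds.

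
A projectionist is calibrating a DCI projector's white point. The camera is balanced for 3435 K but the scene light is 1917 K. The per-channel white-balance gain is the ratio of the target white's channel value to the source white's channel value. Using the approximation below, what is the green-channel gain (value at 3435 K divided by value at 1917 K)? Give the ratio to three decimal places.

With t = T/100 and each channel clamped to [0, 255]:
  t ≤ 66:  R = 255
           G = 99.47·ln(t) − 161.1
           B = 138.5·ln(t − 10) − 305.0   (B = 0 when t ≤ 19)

At 1917 K (t = 19.17):
  G = 99.47·ln 19.17 − 161.1 = 99.47·2.9533 − 161.1 = 132.669.
At 3435 K (t = 34.35):
  G = 99.47·ln 34.35 − 161.1 = 99.47·3.5366 − 161.1 = 190.686.
Gain = 190.686 / 132.669 = 1.4373 → 1.437.

1.437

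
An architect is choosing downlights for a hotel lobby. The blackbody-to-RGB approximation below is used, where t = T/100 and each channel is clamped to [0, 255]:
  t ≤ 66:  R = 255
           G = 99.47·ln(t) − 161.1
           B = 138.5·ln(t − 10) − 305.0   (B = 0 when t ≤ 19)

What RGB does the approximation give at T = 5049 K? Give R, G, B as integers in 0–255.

t = 5049/100 = 50.49; the t ≤ 66 branch applies.
R = 255 by definition for t ≤ 66.
G = 99.47·ln 50.49 − 161.1 = 99.47·3.9218 − 161.1 = 228.999.
B = 138.5·ln(50.49 − 10) − 305.0 = 138.5·ln 40.49 − 305.0 = 138.5·3.7011 − 305.0 = 207.596.
Rounded: (255, 229, 208).

R=255, G=229, B=208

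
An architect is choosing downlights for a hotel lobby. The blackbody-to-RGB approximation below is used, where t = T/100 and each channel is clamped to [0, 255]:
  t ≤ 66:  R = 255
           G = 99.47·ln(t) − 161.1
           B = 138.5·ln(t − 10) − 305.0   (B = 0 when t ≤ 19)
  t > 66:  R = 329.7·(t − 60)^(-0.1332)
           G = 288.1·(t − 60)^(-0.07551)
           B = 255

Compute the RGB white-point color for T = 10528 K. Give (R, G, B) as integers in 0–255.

(198, 216, 255)

t = 10528/100 = 105.28; the t > 66 branch applies.
R = 329.7·(105.28 − 60)^(-0.1332) = 329.7·45.28^(-0.1332) = 329.7·0.60177 = 198.405.
G = 288.1·(105.28 − 60)^(-0.07551) = 288.1·45.28^(-0.07551) = 288.1·0.74983 = 216.026.
B = 255 by definition for t > 66.
Rounded: (198, 216, 255).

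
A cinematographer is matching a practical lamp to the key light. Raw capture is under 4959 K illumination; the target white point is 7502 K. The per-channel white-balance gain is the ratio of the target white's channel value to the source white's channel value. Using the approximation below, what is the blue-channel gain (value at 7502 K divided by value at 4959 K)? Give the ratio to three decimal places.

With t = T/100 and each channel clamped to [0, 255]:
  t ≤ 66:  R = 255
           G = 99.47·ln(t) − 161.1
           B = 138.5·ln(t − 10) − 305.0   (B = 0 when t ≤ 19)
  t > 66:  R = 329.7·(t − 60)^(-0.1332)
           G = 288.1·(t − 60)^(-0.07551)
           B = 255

At 4959 K (t = 49.59):
  B = 138.5·ln(49.59 − 10) − 305.0 = 138.5·ln 39.59 − 305.0 = 138.5·3.6786 − 305.0 = 204.483.
At 7502 K (t = 75.02):
  B = 255 by definition for t > 66.
Gain = 255.000 / 204.483 = 1.2470 → 1.247.

1.247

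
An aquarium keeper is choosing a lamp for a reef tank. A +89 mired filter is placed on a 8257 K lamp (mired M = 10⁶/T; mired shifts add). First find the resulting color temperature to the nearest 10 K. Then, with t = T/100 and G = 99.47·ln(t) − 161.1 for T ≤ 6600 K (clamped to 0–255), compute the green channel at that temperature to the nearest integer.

M_in = 10⁶/8257 = 121.11; M_out = 121.11 + (+89) = 210.11.
T_out = 10⁶/210.11 = 4759.4 K → 4760 K; t = 47.6.
G = 99.47·ln 47.6 − 161.1 = 99.47·3.8628 − 161.1 = 223.136.
Rounded: 223.

223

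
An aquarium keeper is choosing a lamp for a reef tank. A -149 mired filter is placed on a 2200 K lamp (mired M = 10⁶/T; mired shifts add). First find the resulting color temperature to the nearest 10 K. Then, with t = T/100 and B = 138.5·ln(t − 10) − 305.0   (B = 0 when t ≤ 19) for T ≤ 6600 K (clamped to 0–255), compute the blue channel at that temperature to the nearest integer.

M_in = 10⁶/2200 = 454.55; M_out = 454.55 + (-149) = 305.55.
T_out = 10⁶/305.55 = 3272.8 K → 3270 K; t = 32.7.
B = 138.5·ln(32.7 − 10) − 305.0 = 138.5·ln 22.7 − 305.0 = 138.5·3.1224 − 305.0 = 127.448.
Rounded: 127.

127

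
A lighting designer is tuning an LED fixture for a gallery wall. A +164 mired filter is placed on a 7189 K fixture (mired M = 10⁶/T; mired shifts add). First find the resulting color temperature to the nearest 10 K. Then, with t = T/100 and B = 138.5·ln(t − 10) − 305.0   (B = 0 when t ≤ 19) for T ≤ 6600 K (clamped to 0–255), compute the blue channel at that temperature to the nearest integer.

129

M_in = 10⁶/7189 = 139.10; M_out = 139.10 + (+164) = 303.10.
T_out = 10⁶/303.10 = 3299.2 K → 3300 K; t = 33.
B = 138.5·ln(33 − 10) − 305.0 = 138.5·ln 23 − 305.0 = 138.5·3.1355 − 305.0 = 129.266.
Rounded: 129.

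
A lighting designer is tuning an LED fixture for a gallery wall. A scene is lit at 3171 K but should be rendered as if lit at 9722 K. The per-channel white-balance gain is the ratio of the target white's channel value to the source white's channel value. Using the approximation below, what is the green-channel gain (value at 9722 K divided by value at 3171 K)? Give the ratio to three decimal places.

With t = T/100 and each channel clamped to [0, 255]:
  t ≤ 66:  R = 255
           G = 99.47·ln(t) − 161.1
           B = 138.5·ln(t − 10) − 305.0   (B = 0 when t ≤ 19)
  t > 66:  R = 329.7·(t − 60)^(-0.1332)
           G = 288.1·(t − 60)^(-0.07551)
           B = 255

1.200

At 3171 K (t = 31.71):
  G = 99.47·ln 31.71 − 161.1 = 99.47·3.4566 − 161.1 = 182.731.
At 9722 K (t = 97.22):
  G = 288.1·(97.22 − 60)^(-0.07551) = 288.1·37.22^(-0.07551) = 288.1·0.76101 = 219.247.
Gain = 219.247 / 182.731 = 1.1998 → 1.200.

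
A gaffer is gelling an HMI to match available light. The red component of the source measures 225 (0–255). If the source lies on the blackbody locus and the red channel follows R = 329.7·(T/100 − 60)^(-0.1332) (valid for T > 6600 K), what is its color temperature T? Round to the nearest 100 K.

7800 K

(t − 60)^(-0.1332) = 225/329.7 = 0.68244.
t − 60 = 0.68244^(1/-0.1332) = 0.68244^(-7.508) = 17.610, so t = 77.610.
T = 100·t = 7761 K → 7800 K to the nearest 100 K.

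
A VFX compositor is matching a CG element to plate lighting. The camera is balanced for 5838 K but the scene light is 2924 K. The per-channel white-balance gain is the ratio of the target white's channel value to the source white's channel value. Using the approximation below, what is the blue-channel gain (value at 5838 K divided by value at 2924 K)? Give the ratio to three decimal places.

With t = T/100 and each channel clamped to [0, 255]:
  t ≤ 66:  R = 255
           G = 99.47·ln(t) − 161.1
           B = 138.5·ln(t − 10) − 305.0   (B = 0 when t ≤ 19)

At 2924 K (t = 29.24):
  B = 138.5·ln(29.24 − 10) − 305.0 = 138.5·ln 19.24 − 305.0 = 138.5·2.9570 − 305.0 = 104.543.
At 5838 K (t = 58.38):
  B = 138.5·ln(58.38 − 10) − 305.0 = 138.5·ln 48.38 − 305.0 = 138.5·3.8791 − 305.0 = 232.253.
Gain = 232.253 / 104.543 = 2.2216 → 2.222.

2.222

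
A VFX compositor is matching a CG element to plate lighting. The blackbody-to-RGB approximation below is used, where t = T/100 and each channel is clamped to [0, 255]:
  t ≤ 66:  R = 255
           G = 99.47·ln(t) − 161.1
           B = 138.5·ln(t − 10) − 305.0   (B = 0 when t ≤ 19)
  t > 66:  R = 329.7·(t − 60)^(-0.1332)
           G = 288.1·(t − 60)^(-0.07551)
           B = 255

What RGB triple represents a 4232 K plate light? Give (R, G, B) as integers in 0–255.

(255, 211, 176)

t = 4232/100 = 42.32; the t ≤ 66 branch applies.
R = 255 by definition for t ≤ 66.
G = 99.47·ln 42.32 − 161.1 = 99.47·3.7453 − 161.1 = 211.441.
B = 138.5·ln(42.32 − 10) − 305.0 = 138.5·ln 32.32 − 305.0 = 138.5·3.4757 − 305.0 = 176.383.
Rounded: (255, 211, 176).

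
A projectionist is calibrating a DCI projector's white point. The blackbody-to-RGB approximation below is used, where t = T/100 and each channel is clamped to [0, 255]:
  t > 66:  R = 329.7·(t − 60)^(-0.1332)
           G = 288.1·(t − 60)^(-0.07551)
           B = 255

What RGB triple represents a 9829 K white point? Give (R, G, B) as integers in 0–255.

t = 9829/100 = 98.29; the t > 66 branch applies.
R = 329.7·(98.29 − 60)^(-0.1332) = 329.7·38.29^(-0.1332) = 329.7·0.61537 = 202.886.
G = 288.1·(98.29 − 60)^(-0.07551) = 288.1·38.29^(-0.07551) = 288.1·0.75938 = 218.778.
B = 255 by definition for t > 66.
Rounded: (203, 219, 255).

(203, 219, 255)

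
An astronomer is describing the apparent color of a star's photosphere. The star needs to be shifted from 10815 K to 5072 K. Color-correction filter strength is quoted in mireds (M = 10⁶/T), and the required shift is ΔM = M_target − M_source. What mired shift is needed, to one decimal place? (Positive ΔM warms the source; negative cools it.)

M_source = 10⁶/10815 = 92.464; M_target = 10⁶/5072 = 197.161.
ΔM = 197.161 − 92.464 = 104.697 → +104.7 mireds, a warming shift.

+104.7 mireds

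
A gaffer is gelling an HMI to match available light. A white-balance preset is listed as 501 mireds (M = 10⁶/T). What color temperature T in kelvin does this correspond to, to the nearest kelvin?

1996 K

T = 10⁶ / 501 = 1996.01 K → 1996 K.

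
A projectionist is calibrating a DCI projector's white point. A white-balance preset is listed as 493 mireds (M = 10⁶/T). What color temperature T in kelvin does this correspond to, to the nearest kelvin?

T = 10⁶ / 493 = 2028.40 K → 2028 K.

2028 K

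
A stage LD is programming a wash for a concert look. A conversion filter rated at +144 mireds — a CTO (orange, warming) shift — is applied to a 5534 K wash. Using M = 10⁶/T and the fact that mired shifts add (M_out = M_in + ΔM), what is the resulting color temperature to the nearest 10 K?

M_in = 10⁶/5534 = 180.70 mireds.
M_out = 180.70 + (+144) = 324.70 mireds.
T_out = 10⁶/324.70 = 3079.8 K → 3080 K.

3080 K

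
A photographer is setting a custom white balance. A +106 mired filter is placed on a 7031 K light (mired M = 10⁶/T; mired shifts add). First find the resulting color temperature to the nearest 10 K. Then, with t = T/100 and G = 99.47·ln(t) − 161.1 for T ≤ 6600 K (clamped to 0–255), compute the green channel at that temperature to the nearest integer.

207

M_in = 10⁶/7031 = 142.23; M_out = 142.23 + (+106) = 248.23.
T_out = 10⁶/248.23 = 4028.6 K → 4030 K; t = 40.3.
G = 99.47·ln 40.3 − 161.1 = 99.47·3.6964 − 161.1 = 206.576.
Rounded: 207.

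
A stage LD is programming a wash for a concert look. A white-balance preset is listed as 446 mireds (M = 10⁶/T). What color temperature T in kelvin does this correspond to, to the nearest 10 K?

T = 10⁶ / 446 = 2242.15 K → 2240 K.

2240 K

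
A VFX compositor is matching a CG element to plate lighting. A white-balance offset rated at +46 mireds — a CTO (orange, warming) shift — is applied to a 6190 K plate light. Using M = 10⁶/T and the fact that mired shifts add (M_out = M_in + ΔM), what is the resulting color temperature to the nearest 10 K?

4820 K

M_in = 10⁶/6190 = 161.55 mireds.
M_out = 161.55 + (+46) = 207.55 mireds.
T_out = 10⁶/207.55 = 4818.1 K → 4820 K.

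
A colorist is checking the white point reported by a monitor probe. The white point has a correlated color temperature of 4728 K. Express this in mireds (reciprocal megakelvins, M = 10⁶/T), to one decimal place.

M = 10⁶ / 4728 = 211.506 → 211.5 mireds.

211.5 mireds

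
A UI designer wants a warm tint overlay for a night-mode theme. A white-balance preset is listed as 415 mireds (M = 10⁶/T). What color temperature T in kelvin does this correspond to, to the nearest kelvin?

2410 K

T = 10⁶ / 415 = 2409.64 K → 2410 K.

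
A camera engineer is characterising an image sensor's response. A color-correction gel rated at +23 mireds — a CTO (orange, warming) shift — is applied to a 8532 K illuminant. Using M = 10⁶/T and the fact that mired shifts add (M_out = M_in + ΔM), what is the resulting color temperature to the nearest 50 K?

M_in = 10⁶/8532 = 117.21 mireds.
M_out = 117.21 + (+23) = 140.21 mireds.
T_out = 10⁶/140.21 = 7132.4 K → 7150 K.

7150 K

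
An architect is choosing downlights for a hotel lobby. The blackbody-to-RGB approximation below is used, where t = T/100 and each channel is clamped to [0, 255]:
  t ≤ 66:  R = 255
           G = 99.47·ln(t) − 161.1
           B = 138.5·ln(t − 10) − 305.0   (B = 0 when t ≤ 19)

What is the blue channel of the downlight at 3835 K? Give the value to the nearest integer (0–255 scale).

158

t = 3835/100 = 38.35; the t ≤ 66 branch applies.
B = 138.5·ln(38.35 − 10) − 305.0 = 138.5·ln 28.35 − 305.0 = 138.5·3.3446 − 305.0 = 158.231.
Rounded: 158.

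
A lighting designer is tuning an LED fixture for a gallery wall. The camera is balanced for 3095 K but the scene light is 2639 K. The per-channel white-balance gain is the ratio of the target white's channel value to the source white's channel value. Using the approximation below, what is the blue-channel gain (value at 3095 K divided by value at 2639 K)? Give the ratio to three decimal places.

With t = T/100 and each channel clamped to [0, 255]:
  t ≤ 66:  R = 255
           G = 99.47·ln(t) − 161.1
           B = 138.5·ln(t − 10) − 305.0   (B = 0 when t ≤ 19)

At 2639 K (t = 26.39):
  B = 138.5·ln(26.39 − 10) − 305.0 = 138.5·ln 16.39 − 305.0 = 138.5·2.7967 − 305.0 = 82.339.
At 3095 K (t = 30.95):
  B = 138.5·ln(30.95 − 10) − 305.0 = 138.5·ln 20.95 − 305.0 = 138.5·3.0421 − 305.0 = 116.336.
Gain = 116.336 / 82.339 = 1.4129 → 1.413.

1.413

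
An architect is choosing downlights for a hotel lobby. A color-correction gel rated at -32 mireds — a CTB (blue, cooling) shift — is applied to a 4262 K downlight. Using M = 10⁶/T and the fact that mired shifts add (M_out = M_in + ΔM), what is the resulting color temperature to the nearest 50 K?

4950 K

M_in = 10⁶/4262 = 234.63 mireds.
M_out = 234.63 + (-32) = 202.63 mireds.
T_out = 10⁶/202.63 = 4935.1 K → 4950 K.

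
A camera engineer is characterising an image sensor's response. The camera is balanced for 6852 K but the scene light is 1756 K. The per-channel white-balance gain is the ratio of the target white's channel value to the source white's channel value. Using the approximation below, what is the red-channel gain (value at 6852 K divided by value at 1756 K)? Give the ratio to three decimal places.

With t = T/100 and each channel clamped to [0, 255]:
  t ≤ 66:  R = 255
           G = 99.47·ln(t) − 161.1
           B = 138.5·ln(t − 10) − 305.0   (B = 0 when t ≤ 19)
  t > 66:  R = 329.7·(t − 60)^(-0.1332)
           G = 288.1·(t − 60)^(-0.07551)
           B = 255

0.972

At 1756 K (t = 17.56):
  R = 255 by definition for t ≤ 66.
At 6852 K (t = 68.52):
  R = 329.7·(68.52 − 60)^(-0.1332) = 329.7·8.52^(-0.1332) = 329.7·0.75174 = 247.847.
Gain = 247.847 / 255.000 = 0.9720 → 0.972.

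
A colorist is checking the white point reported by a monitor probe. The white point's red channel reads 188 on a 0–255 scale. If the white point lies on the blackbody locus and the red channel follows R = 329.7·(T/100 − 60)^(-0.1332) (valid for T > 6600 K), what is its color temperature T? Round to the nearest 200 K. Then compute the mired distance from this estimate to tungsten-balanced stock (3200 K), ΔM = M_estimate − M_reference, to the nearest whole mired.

(t − 60)^(-0.1332) = 188/329.7 = 0.57022.
t − 60 = 0.57022^(1/-0.1332) = 0.57022^(-7.508) = 67.848, so t = 127.848.
T = 100·t = 12785 K → 12800 K to the nearest 200 K.
M_estimate = 10⁶/12800 = 78.12; M_reference = 10⁶/3200 = 312.50.
ΔM = 78.12 − 312.50 = -234.38 → -234 mireds.

-234 mireds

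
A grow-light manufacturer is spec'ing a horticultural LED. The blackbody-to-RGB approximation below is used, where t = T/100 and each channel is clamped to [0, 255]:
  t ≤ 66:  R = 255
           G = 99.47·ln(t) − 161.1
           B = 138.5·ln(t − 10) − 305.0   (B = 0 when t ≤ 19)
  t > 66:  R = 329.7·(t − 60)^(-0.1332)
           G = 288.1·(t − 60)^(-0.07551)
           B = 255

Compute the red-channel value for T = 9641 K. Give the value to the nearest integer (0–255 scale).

204

t = 9641/100 = 96.41; the t > 66 branch applies.
R = 329.7·(96.41 − 60)^(-0.1332) = 329.7·36.41^(-0.1332) = 329.7·0.61951 = 204.251.
Rounded: 204.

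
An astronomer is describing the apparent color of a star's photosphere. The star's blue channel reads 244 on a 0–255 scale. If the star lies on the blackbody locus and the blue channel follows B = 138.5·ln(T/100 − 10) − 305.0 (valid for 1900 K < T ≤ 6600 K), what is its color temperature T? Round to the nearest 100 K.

ln(t − 10) = (244 + 305.0) / 138.5 = 3.9639.
t − 10 = e^3.9639 = 52.662, so t = 62.662.
T = 100·t = 6266 K → 6300 K to the nearest 100 K.

6300 K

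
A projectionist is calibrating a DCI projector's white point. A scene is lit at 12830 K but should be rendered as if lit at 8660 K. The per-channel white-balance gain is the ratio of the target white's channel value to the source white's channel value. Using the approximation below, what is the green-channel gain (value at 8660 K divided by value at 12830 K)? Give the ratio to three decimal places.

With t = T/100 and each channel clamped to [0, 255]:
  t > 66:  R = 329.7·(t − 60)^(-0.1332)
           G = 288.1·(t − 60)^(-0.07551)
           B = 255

At 12830 K (t = 128.3):
  G = 288.1·(128.3 − 60)^(-0.07551) = 288.1·68.3^(-0.07551) = 288.1·0.72691 = 209.424.
At 8660 K (t = 86.6):
  G = 288.1·(86.6 − 60)^(-0.07551) = 288.1·26.6^(-0.07551) = 288.1·0.78056 = 224.880.
Gain = 224.880 / 209.424 = 1.0738 → 1.074.

1.074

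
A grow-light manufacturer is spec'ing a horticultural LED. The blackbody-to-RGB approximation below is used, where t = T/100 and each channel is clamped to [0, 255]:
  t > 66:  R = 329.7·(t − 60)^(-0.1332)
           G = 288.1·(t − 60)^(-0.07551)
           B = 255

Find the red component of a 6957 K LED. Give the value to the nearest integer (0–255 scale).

244

t = 6957/100 = 69.57; the t > 66 branch applies.
R = 329.7·(69.57 − 60)^(-0.1332) = 329.7·9.57^(-0.1332) = 329.7·0.74019 = 244.040.
Rounded: 244.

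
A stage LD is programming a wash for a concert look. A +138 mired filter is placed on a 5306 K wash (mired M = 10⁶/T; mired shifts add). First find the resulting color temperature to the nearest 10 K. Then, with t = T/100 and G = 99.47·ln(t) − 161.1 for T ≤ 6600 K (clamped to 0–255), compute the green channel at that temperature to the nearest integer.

M_in = 10⁶/5306 = 188.47; M_out = 188.47 + (+138) = 326.47.
T_out = 10⁶/326.47 = 3063.1 K → 3060 K; t = 30.6.
G = 99.47·ln 30.6 − 161.1 = 99.47·3.4210 − 161.1 = 179.187.
Rounded: 179.

179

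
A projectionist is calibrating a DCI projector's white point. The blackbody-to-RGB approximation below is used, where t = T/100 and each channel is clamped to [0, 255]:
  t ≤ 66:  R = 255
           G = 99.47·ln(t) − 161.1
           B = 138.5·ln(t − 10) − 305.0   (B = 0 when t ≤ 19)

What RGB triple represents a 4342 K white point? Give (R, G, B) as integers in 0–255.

t = 4342/100 = 43.42; the t ≤ 66 branch applies.
R = 255 by definition for t ≤ 66.
G = 99.47·ln 43.42 − 161.1 = 99.47·3.7709 − 161.1 = 213.993.
B = 138.5·ln(43.42 − 10) − 305.0 = 138.5·ln 33.42 − 305.0 = 138.5·3.5092 − 305.0 = 181.018.
Rounded: (255, 214, 181).

(255, 214, 181)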